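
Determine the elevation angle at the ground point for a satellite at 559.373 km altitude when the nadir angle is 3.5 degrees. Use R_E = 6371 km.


r = R_E + alt = 6930.3730 km
Law of sines in the satellite / Earth-center / ground-point triangle:
  sin(nadir)/R_E = sin(90 + el)/r  =>  cos(el) = (r/R_E)*sin(nadir)
cos(el) = (6930.3730 / 6371.0000) * sin(3.5 deg) = 0.06640859
el = arccos(0.06640859) = 86.1923 deg
(Earth-central angle = 90 - nadir - el = 0.3077344 deg)

86.1923 degrees


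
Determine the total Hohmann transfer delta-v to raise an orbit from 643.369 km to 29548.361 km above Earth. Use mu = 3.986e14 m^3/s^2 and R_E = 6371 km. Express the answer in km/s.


r1 = 7014.3690 km = 7.014369e+06 m
r2 = 35919.3610 km = 3.5919361e+07 m
dv1 = sqrt(mu/r1)*(sqrt(2*r2/(r1+r2)) - 1) = 2212.8001 m/s
dv2 = sqrt(mu/r2)*(1 - sqrt(2*r1/(r1+r2))) = 1427.0201 m/s
total dv = |dv1| + |dv2| = 2212.8001 + 1427.0201 = 3639.8202 m/s = 3.6398 km/s

3.6398 km/s


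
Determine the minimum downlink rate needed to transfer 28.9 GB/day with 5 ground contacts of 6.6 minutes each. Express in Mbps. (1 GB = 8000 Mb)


total contact time = 5 * 6.6 * 60 = 1980.0000 s
data = 28.9 GB = 231200.0000 Mb
rate = 231200.0000 / 1980.0000 = 116.7677 Mbps

116.7677 Mbps


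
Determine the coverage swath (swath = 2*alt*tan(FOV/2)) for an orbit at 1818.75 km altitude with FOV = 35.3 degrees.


FOV = 35.3 deg = 0.6161012 rad
swath = 2 * alt * tan(FOV/2) = 2 * 1818.75 * tan(0.3080506)
swath = 2 * 1818.75 * 0.3181794
swath = 1157.3777 km

1157.3777 km


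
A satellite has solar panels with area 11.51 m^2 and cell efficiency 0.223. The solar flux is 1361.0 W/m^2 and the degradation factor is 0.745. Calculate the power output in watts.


P = area * eta * S * degradation
P = 11.51 * 0.223 * 1361.0 * 0.745
P = 2602.5230 W

2602.5230 W


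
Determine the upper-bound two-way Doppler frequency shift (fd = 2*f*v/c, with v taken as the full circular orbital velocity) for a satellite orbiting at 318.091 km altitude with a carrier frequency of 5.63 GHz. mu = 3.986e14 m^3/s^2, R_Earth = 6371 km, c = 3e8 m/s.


r = 6.689091e+06 m
v = sqrt(mu/r) = 7719.4275 m/s (worst-case radial velocity)
f = 5.63 GHz = 5.63e+09 Hz
fd = 2*f*v/c = 2*5.63e+09*7719.4275/3.0e+08
fd = 289735.8471 Hz

289735.8471 Hz


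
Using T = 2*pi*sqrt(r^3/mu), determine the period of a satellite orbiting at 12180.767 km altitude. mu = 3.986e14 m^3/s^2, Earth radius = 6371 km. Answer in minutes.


r = 18551.7670 km = 1.8551767e+07 m
T = 2*pi*sqrt(r^3/mu) = 2*pi*sqrt(6.3849256e+21 / 3.986e14)
T = 25147.1715 s = 419.1195 min

419.1195 minutes


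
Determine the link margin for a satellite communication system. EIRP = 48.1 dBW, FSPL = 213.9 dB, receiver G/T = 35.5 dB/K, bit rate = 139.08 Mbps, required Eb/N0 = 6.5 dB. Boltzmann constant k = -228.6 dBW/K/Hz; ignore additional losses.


C/N0 = EIRP - FSPL + G/T - k = 48.1 - 213.9 + 35.5 - (-228.6)
C/N0 = 98.3000 dB-Hz
R_b = 139.08 Mbps = 1.3908e+08 bps -> 10*log10(R_b) = 81.4326 dB-Hz
Eb/N0 = C/N0 - 10*log10(R_b) = 98.3000 - 81.4326 = 16.8674 dB
Margin = Eb/N0 - Eb/N0_req = 16.8674 - 6.5 = 10.3674 dB (link closes)

10.3674 dB


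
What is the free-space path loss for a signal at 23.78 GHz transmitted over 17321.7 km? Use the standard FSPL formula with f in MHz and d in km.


f = 23.78 GHz = 23780.0000 MHz
d = 17321.7 km
FSPL = 32.44 + 20*log10(23780.0000) + 20*log10(17321.7)
FSPL = 32.44 + 87.5242 + 84.7718
FSPL = 204.7360 dB

204.7360 dB


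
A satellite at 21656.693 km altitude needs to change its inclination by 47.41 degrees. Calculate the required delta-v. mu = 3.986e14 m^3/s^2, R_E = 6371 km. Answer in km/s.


r = 28027.6930 km = 2.8027693e+07 m
V = sqrt(mu/r) = 3771.1601 m/s
di = 47.41 deg = 0.8274606 rad
dV = 2*V*sin(di/2) = 2*3771.1601*sin(0.4137303)
dV = 3032.2215 m/s = 3.0322 km/s

3.0322 km/s


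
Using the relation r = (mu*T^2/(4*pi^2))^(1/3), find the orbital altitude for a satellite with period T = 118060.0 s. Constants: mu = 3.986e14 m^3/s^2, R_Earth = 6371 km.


T = 118060.0 s
r = (mu*T^2/(4*pi^2))^(1/3) = (3.986e14 * 118060.0^2 / (4*pi^2))^(1/3)
r = 5.2014892e+07 m = 52014.8925 km
alt = r - R_E = 52014.8925 - 6371 = 45643.8925 km

45643.8925 km


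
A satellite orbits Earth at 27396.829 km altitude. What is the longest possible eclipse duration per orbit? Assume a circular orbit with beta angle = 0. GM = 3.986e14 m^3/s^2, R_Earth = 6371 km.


r = 33767.8290 km
T = 1029.2353 min
Eclipse fraction = arcsin(R_E/r)/pi = arcsin(6371.0000/33767.8290)/pi
= arcsin(0.1886707)/pi = 0.06041788
Eclipse duration = 0.06041788 * 1029.2353 = 62.1842 min

62.1842 minutes


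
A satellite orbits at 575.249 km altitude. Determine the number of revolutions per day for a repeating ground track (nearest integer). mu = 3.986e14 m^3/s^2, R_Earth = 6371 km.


r = 6.946249e+06 m
T = 2*pi*sqrt(r^3/mu) = 5761.5156 s = 96.0253 min
revs/day = 1440 / 96.0253 = 14.9961
Rounded: 15 revolutions per day

15 revolutions per day


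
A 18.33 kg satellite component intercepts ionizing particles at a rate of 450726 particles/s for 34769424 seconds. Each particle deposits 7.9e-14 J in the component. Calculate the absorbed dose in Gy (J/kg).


Total energy deposited = rate * time * E_per
  = 450726 * 34769424 * 7.9e-14 = 1.2380 J
Dose = E_total / mass = 1.2380 / 18.33
Dose = 0.06754213 Gy

0.0675 Gy


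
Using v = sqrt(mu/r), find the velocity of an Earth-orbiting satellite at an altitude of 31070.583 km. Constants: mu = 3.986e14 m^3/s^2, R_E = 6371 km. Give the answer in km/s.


r = R_E + alt = 6371.0 + 31070.583 = 37441.5830 km = 3.7441583e+07 m
v = sqrt(mu/r) = sqrt(3.986e14 / 3.7441583e+07) = 3262.8082 m/s = 3.2628 km/s

3.2628 km/s


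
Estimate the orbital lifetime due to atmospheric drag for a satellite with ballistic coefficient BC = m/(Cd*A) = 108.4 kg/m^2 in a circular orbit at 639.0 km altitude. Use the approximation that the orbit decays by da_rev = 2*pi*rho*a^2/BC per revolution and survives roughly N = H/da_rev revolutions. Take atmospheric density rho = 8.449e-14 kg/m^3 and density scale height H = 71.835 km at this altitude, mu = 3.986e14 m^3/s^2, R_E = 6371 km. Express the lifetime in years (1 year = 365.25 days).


a = R_E + alt = 7010.0000 km = 7.01e+06 m
da_rev = 2*pi*rho*a^2/BC = 2*pi*8.449e-14*(7.01e+06)^2/108.4 = 0.240653361 m per revolution
N = H/da_rev = 71835.0000 m / 0.240653361 m = 298499.8821 revolutions
P = 2*pi*sqrt(a^3/mu) = 5841.0140 s
lifetime = N*P = 298499.8821 * 5841.0140 = 1.743542e+09 s = 20179.8842 days
years = 20179.8842 / 365.25 = 55.2495 years

55.2495 years


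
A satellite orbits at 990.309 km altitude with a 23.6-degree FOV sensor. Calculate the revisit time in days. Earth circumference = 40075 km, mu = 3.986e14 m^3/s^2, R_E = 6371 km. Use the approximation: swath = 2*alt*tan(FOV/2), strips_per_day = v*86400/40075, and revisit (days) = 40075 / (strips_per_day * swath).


swath = 2*990.309*tan(0.2059489) = 413.7727 km
v = sqrt(mu/r) = 7358.5310 m/s = 7.3585 km/s
strips/day = v*86400/40075 = 7.3585*86400/40075 = 15.8647
coverage/day = strips * swath = 15.8647 * 413.7727 = 6564.3711 km
revisit = 40075 / 6564.3711 = 6.1049 days

6.1049 days


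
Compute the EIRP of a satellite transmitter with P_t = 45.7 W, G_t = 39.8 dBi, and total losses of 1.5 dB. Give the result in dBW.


Pt = 45.7 W = 16.5992 dBW
EIRP = Pt_dBW + Gt - losses = 16.5992 + 39.8 - 1.5 = 54.8992 dBW

54.8992 dBW


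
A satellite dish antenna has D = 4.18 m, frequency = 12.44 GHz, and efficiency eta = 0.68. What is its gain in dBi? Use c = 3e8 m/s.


lambda = c/f = 3e8 / 1.244e+10 = 0.02411576 m
G = eta*(pi*D/lambda)^2 = 0.68*(pi*4.18/0.02411576)^2
G = 201632.0070 (linear)
G = 10*log10(201632.0070) = 53.0456 dBi

53.0456 dBi


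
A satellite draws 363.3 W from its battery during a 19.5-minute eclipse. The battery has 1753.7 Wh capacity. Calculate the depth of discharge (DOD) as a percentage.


E_used = P * t / 60 = 363.3 * 19.5 / 60 = 118.0725 Wh
DOD = E_used / E_total * 100 = 118.0725 / 1753.7 * 100
DOD = 6.7328 %

6.7328 %


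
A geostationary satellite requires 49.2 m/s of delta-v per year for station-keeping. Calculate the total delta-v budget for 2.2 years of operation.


dV = rate * years = 49.2 * 2.2
dV = 108.2400 m/s

108.2400 m/s


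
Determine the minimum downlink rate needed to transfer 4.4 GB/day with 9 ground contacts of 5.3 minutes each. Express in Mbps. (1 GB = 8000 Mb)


total contact time = 9 * 5.3 * 60 = 2862.0000 s
data = 4.4 GB = 35200.0000 Mb
rate = 35200.0000 / 2862.0000 = 12.2991 Mbps

12.2991 Mbps


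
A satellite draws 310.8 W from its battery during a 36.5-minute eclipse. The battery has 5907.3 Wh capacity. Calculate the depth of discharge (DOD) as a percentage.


E_used = P * t / 60 = 310.8 * 36.5 / 60 = 189.0700 Wh
DOD = E_used / E_total * 100 = 189.0700 / 5907.3 * 100
DOD = 3.2006 %

3.2006 %


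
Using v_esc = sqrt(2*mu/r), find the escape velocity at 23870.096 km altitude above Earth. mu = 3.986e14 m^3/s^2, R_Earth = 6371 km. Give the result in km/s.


r = 6371.0 + 23870.096 = 30241.0960 km = 3.0241096e+07 m
v_esc = sqrt(2*mu/r) = sqrt(2*3.986e14 / 3.0241096e+07)
v_esc = 5134.3430 m/s = 5.1343 km/s

5.1343 km/s


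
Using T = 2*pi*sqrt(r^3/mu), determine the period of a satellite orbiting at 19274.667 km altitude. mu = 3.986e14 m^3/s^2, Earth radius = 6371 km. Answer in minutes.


r = 25645.6670 km = 2.5645667e+07 m
T = 2*pi*sqrt(r^3/mu) = 2*pi*sqrt(1.6867161e+22 / 3.986e14)
T = 40872.5957 s = 681.2099 min

681.2099 minutes


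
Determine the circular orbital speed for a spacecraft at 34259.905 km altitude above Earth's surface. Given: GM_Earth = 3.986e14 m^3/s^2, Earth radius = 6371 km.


r = R_E + alt = 6371.0 + 34259.905 = 40630.9050 km = 4.0630905e+07 m
v = sqrt(mu/r) = sqrt(3.986e14 / 4.0630905e+07) = 3132.1345 m/s = 3.1321 km/s

3.1321 km/s


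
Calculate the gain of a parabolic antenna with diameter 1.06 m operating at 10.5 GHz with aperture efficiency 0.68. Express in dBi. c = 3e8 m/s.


lambda = c/f = 3e8 / 1.05e+10 = 0.02857143 m
G = eta*(pi*D/lambda)^2 = 0.68*(pi*1.06/0.02857143)^2
G = 9237.5431 (linear)
G = 10*log10(9237.5431) = 39.6556 dBi

39.6556 dBi


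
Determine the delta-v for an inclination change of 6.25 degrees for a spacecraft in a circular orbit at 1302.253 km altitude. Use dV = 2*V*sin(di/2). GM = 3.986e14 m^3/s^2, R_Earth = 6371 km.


r = 7673.2530 km = 7.673253e+06 m
V = sqrt(mu/r) = 7207.4044 m/s
di = 6.25 deg = 0.1090831 rad
dV = 2*V*sin(di/2) = 2*7207.4044*sin(0.05454154)
dV = 785.8161 m/s = 0.7858161 km/s

0.7858 km/s


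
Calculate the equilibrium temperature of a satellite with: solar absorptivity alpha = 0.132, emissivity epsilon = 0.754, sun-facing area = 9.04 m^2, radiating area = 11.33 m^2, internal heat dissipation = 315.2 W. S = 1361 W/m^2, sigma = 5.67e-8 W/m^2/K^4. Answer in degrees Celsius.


Numerator = alpha*S*A_sun + Q_int = 0.132*1361*9.04 + 315.2 = 1939.2541 W
Denominator = eps*sigma*A_rad = 0.754*5.67e-8*11.33 = 4.8437789e-07 W/K^4
T^4 = 4.0035974e+09 K^4
T = 251.5432 K = -21.6068 C

-21.6068 degrees Celsius


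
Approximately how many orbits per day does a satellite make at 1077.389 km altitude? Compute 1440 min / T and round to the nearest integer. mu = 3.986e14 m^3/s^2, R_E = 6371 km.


r = 7.448389e+06 m
T = 2*pi*sqrt(r^3/mu) = 6397.4183 s = 106.6236 min
revs/day = 1440 / 106.6236 = 13.5054
Rounded: 14 revolutions per day

14 revolutions per day


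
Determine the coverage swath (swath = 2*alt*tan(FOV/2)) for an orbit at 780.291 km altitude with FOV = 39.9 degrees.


FOV = 39.9 deg = 0.6963864 rad
swath = 2 * alt * tan(FOV/2) = 2 * 780.291 * tan(0.3481932)
swath = 2 * 780.291 * 0.3629823
swath = 566.4636 km

566.4636 km


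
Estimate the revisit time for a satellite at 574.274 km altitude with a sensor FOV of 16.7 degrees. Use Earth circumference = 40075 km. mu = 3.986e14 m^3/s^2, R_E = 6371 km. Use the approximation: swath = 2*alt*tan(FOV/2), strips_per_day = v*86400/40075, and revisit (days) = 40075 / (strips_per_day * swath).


swath = 2*574.274*tan(0.145735) = 168.5788 km
v = sqrt(mu/r) = 7575.7207 m/s = 7.5757 km/s
strips/day = v*86400/40075 = 7.5757*86400/40075 = 16.3329
coverage/day = strips * swath = 16.3329 * 168.5788 = 2753.3860 km
revisit = 40075 / 2753.3860 = 14.5548 days

14.5548 days


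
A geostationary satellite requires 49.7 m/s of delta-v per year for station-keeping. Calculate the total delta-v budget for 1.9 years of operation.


dV = rate * years = 49.7 * 1.9
dV = 94.4300 m/s

94.4300 m/s


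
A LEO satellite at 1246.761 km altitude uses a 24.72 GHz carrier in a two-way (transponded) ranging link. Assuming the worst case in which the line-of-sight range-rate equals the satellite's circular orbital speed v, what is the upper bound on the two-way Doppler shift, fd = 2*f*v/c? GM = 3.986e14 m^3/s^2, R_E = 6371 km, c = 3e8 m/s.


r = 7.617761e+06 m
v = sqrt(mu/r) = 7233.6081 m/s (worst-case radial velocity)
f = 24.72 GHz = 2.472e+10 Hz
fd = 2*f*v/c = 2*2.472e+10*7233.6081/3.0e+08
fd = 1.1920986e+06 Hz

1.1921e+06 Hz


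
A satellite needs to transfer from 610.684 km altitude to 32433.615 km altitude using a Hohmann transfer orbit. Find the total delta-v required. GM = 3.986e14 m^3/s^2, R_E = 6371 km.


r1 = 6981.6840 km = 6.981684e+06 m
r2 = 38804.6150 km = 3.8804615e+07 m
dv1 = sqrt(mu/r1)*(sqrt(2*r2/(r1+r2)) - 1) = 2281.3943 m/s
dv2 = sqrt(mu/r2)*(1 - sqrt(2*r1/(r1+r2))) = 1435.0694 m/s
total dv = |dv1| + |dv2| = 2281.3943 + 1435.0694 = 3716.4637 m/s = 3.7165 km/s

3.7165 km/s


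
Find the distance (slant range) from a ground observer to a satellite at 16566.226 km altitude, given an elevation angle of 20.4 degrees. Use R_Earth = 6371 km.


h = 16566.226 km, el = 20.4 deg
d = -R_E*sin(el) + sqrt((R_E*sin(el))^2 + 2*R_E*h + h^2)
d = -6371.0000*sin(0.3560472) + sqrt((6371.0000*0.348572)^2 + 2*6371.0000*16566.226 + 16566.226^2)
d = 19925.5437 km

19925.5437 km


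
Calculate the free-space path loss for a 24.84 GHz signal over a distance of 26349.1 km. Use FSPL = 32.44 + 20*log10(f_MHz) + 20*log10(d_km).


f = 24.84 GHz = 24840.0000 MHz
d = 26349.1 km
FSPL = 32.44 + 20*log10(24840.0000) + 20*log10(26349.1)
FSPL = 32.44 + 87.9030 + 88.4153
FSPL = 208.7583 dB

208.7583 dB


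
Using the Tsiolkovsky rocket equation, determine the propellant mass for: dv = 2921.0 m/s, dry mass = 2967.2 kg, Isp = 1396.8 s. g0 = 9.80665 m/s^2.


ve = Isp * g0 = 1396.8 * 9.80665 = 13697.928720 m/s
mass ratio = exp(dv/ve) = exp(2921.0/13697.928720) = 1.23768651
m_prop = m_dry * (mr - 1) = 2967.2 * (1.23768651 - 1)
m_prop = 705.2634 kg

705.2634 kg


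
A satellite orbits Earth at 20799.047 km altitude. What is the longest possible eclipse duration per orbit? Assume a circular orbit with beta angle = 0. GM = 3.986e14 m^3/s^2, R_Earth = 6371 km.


r = 27170.0470 km
T = 742.8405 min
Eclipse fraction = arcsin(R_E/r)/pi = arcsin(6371.0000/27170.0470)/pi
= arcsin(0.2344862)/pi = 0.07534075
Eclipse duration = 0.07534075 * 742.8405 = 55.9662 min

55.9662 minutes


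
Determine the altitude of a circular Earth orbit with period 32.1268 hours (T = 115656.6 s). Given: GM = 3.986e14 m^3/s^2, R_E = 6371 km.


T = 115656.6 s
r = (mu*T^2/(4*pi^2))^(1/3) = (3.986e14 * 115656.6^2 / (4*pi^2))^(1/3)
r = 5.1306549e+07 m = 51306.5485 km
alt = r - R_E = 51306.5485 - 6371 = 44935.5485 km

44935.5485 km


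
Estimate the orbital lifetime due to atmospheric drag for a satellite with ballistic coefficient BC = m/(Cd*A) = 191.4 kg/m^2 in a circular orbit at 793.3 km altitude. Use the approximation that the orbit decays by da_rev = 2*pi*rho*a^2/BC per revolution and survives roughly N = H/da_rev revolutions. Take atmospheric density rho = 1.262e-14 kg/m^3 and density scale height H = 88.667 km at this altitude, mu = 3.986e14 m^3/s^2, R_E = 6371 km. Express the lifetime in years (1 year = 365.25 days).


a = R_E + alt = 7164.3000 km = 7.1643e+06 m
da_rev = 2*pi*rho*a^2/BC = 2*pi*1.262e-14*(7.1643e+06)^2/191.4 = 0.0212639928 m per revolution
N = H/da_rev = 88667.0000 m / 0.0212639928 m = 4.1698189e+06 revolutions
P = 2*pi*sqrt(a^3/mu) = 6034.9248 s
lifetime = N*P = 4.1698189e+06 * 6034.9248 = 2.5164544e+10 s = 291256.2958 days
years = 291256.2958 / 365.25 = 797.4163 years

797.4163 years


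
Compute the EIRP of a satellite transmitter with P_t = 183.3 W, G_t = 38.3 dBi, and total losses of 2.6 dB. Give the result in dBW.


Pt = 183.3 W = 22.6316 dBW
EIRP = Pt_dBW + Gt - losses = 22.6316 + 38.3 - 2.6 = 58.3316 dBW

58.3316 dBW


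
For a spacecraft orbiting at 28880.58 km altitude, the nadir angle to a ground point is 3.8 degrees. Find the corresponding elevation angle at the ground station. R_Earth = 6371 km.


r = R_E + alt = 35251.5800 km
Law of sines in the satellite / Earth-center / ground-point triangle:
  sin(nadir)/R_E = sin(90 + el)/r  =>  cos(el) = (r/R_E)*sin(nadir)
cos(el) = (35251.5800 / 6371.0000) * sin(3.8 deg) = 0.3667022
el = arccos(0.3667022) = 68.4876 deg
(Earth-central angle = 90 - nadir - el = 17.7124 deg)

68.4876 degrees


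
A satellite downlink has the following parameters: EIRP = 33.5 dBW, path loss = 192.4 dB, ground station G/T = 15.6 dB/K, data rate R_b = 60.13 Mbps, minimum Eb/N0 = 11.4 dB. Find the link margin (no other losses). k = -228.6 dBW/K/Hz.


C/N0 = EIRP - FSPL + G/T - k = 33.5 - 192.4 + 15.6 - (-228.6)
C/N0 = 85.3000 dB-Hz
R_b = 60.13 Mbps = 6.013e+07 bps -> 10*log10(R_b) = 77.7909 dB-Hz
Eb/N0 = C/N0 - 10*log10(R_b) = 85.3000 - 77.7909 = 7.5091 dB
Margin = Eb/N0 - Eb/N0_req = 7.5091 - 11.4 = -3.8909 dB (negative margin: link does not close)

-3.8909 dB


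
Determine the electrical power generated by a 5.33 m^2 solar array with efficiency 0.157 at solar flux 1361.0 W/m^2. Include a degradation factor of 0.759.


P = area * eta * S * degradation
P = 5.33 * 0.157 * 1361.0 * 0.759
P = 864.4239 W

864.4239 W


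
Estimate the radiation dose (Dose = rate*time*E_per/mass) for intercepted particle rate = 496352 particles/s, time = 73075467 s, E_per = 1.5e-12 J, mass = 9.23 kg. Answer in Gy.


Total energy deposited = rate * time * E_per
  = 496352 * 73075467 * 1.5e-12 = 54.4067 J
Dose = E_total / mass = 54.4067 / 9.23
Dose = 5.8946 Gy

5.8946 Gy


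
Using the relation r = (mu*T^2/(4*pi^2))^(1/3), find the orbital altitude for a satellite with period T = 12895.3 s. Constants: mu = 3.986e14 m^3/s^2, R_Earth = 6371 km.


T = 12895.3 s
r = (mu*T^2/(4*pi^2))^(1/3) = (3.986e14 * 12895.3^2 / (4*pi^2))^(1/3)
r = 1.1885391e+07 m = 11885.3913 km
alt = r - R_E = 11885.3913 - 6371 = 5514.3913 km

5514.3913 km


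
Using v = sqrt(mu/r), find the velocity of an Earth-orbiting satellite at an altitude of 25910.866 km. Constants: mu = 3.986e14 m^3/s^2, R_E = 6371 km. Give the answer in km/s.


r = R_E + alt = 6371.0 + 25910.866 = 32281.8660 km = 3.2281866e+07 m
v = sqrt(mu/r) = sqrt(3.986e14 / 3.2281866e+07) = 3513.8995 m/s = 3.5139 km/s

3.5139 km/s


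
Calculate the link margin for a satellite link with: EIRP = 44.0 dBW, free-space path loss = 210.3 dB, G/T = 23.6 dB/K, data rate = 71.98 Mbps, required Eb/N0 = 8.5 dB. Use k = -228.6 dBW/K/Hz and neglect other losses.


C/N0 = EIRP - FSPL + G/T - k = 44.0 - 210.3 + 23.6 - (-228.6)
C/N0 = 85.9000 dB-Hz
R_b = 71.98 Mbps = 7.198e+07 bps -> 10*log10(R_b) = 78.5721 dB-Hz
Eb/N0 = C/N0 - 10*log10(R_b) = 85.9000 - 78.5721 = 7.3279 dB
Margin = Eb/N0 - Eb/N0_req = 7.3279 - 8.5 = -1.1721 dB (negative margin: link does not close)

-1.1721 dB


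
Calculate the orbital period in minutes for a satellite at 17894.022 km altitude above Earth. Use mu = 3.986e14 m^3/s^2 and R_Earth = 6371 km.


r = 24265.0220 km = 2.4265022e+07 m
T = 2*pi*sqrt(r^3/mu) = 2*pi*sqrt(1.4287034e+22 / 3.986e14)
T = 37616.8353 s = 626.9473 min

626.9473 minutes


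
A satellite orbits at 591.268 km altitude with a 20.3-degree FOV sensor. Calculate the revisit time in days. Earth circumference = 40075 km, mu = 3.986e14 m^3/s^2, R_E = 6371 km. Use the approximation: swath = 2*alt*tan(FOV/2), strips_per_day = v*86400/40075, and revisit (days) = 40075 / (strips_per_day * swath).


swath = 2*591.268*tan(0.1771509) = 211.7066 km
v = sqrt(mu/r) = 7566.4694 m/s = 7.5665 km/s
strips/day = v*86400/40075 = 7.5665*86400/40075 = 16.3130
coverage/day = strips * swath = 16.3130 * 211.7066 = 3453.5672 km
revisit = 40075 / 3453.5672 = 11.6039 days

11.6039 days


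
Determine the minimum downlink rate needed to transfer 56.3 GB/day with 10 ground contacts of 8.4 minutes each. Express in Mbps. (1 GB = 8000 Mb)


total contact time = 10 * 8.4 * 60 = 5040.0000 s
data = 56.3 GB = 450400.0000 Mb
rate = 450400.0000 / 5040.0000 = 89.3651 Mbps

89.3651 Mbps


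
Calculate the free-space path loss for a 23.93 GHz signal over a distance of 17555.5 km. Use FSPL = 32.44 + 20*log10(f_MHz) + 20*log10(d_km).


f = 23.93 GHz = 23930.0000 MHz
d = 17555.5 km
FSPL = 32.44 + 20*log10(23930.0000) + 20*log10(17555.5)
FSPL = 32.44 + 87.5789 + 84.8883
FSPL = 204.9071 dB

204.9071 dB


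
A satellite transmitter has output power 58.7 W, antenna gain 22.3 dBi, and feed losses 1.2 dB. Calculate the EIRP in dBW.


Pt = 58.7 W = 17.6864 dBW
EIRP = Pt_dBW + Gt - losses = 17.6864 + 22.3 - 1.2 = 38.7864 dBW

38.7864 dBW


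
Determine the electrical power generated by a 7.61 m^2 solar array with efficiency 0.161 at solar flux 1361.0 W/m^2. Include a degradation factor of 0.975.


P = area * eta * S * degradation
P = 7.61 * 0.161 * 1361.0 * 0.975
P = 1625.8230 W

1625.8230 W


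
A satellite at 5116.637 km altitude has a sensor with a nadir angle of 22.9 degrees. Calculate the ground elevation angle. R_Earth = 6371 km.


r = R_E + alt = 11487.6370 km
Law of sines in the satellite / Earth-center / ground-point triangle:
  sin(nadir)/R_E = sin(90 + el)/r  =>  cos(el) = (r/R_E)*sin(nadir)
cos(el) = (11487.6370 / 6371.0000) * sin(22.9 deg) = 0.7016347
el = arccos(0.7016347) = 45.4417 deg
(Earth-central angle = 90 - nadir - el = 21.6583 deg)

45.4417 degrees


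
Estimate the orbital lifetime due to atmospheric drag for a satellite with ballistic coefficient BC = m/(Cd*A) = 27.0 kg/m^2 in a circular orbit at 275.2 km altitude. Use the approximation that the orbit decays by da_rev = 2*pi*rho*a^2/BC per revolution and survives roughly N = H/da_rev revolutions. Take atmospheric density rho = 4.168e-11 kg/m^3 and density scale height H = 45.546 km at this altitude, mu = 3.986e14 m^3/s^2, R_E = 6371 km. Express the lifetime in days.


a = R_E + alt = 6646.2000 km = 6.6462e+06 m
da_rev = 2*pi*rho*a^2/BC = 2*pi*4.168e-11*(6.6462e+06)^2/27.0 = 428.440608 m per revolution
N = H/da_rev = 45546.0000 m / 428.440608 m = 106.3064 revolutions
P = 2*pi*sqrt(a^3/mu) = 5392.2663 s
lifetime = N*P = 106.3064 * 5392.2663 = 573232.6851 s = 6.6346 days

6.6346 days


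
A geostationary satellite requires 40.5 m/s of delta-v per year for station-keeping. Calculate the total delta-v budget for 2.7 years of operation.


dV = rate * years = 40.5 * 2.7
dV = 109.3500 m/s

109.3500 m/s


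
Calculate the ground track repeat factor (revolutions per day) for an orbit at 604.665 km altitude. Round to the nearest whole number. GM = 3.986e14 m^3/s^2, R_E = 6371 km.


r = 6.975665e+06 m
T = 2*pi*sqrt(r^3/mu) = 5798.1526 s = 96.6359 min
revs/day = 1440 / 96.6359 = 14.9013
Rounded: 15 revolutions per day

15 revolutions per day


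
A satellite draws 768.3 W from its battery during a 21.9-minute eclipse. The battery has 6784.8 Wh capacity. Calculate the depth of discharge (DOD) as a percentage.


E_used = P * t / 60 = 768.3 * 21.9 / 60 = 280.4295 Wh
DOD = E_used / E_total * 100 = 280.4295 / 6784.8 * 100
DOD = 4.1332 %

4.1332 %


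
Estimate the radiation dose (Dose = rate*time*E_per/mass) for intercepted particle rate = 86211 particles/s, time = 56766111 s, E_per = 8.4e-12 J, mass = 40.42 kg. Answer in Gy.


Total energy deposited = rate * time * E_per
  = 86211 * 56766111 * 8.4e-12 = 41.1085 J
Dose = E_total / mass = 41.1085 / 40.42
Dose = 1.0170 Gy

1.0170 Gy


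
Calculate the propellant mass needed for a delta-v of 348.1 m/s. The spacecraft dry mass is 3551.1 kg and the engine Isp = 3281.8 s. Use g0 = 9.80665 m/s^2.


ve = Isp * g0 = 3281.8 * 9.80665 = 32183.463970 m/s
mass ratio = exp(dv/ve) = exp(348.1/32183.463970) = 1.01087482
m_prop = m_dry * (mr - 1) = 3551.1 * (1.01087482 - 1)
m_prop = 38.6176 kg

38.6176 kg


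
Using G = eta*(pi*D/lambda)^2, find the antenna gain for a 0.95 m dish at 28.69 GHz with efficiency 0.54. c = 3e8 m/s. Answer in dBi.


lambda = c/f = 3e8 / 2.869e+10 = 0.01045661 m
G = eta*(pi*D/lambda)^2 = 0.54*(pi*0.95/0.01045661)^2
G = 43990.5410 (linear)
G = 10*log10(43990.5410) = 46.4336 dBi

46.4336 dBi


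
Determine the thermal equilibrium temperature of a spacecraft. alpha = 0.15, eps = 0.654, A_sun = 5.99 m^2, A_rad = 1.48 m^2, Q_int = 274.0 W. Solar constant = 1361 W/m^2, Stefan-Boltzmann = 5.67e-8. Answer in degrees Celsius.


Numerator = alpha*S*A_sun + Q_int = 0.15*1361*5.99 + 274.0 = 1496.8585 W
Denominator = eps*sigma*A_rad = 0.654*5.67e-8*1.48 = 5.4881064e-08 W/K^4
T^4 = 2.727459e+10 K^4
T = 406.3868 K = 133.2368 C

133.2368 degrees Celsius


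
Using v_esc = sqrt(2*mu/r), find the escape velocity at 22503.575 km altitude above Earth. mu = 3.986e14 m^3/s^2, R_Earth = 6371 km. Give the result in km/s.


r = 6371.0 + 22503.575 = 28874.5750 km = 2.8874575e+07 m
v_esc = sqrt(2*mu/r) = sqrt(2*3.986e14 / 2.8874575e+07)
v_esc = 5254.4328 m/s = 5.2544 km/s

5.2544 km/s


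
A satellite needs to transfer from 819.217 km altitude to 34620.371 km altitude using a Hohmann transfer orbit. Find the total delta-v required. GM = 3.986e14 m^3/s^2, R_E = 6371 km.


r1 = 7190.2170 km = 7.190217e+06 m
r2 = 40991.3710 km = 4.0991371e+07 m
dv1 = sqrt(mu/r1)*(sqrt(2*r2/(r1+r2)) - 1) = 2266.6508 m/s
dv2 = sqrt(mu/r2)*(1 - sqrt(2*r1/(r1+r2))) = 1414.7316 m/s
total dv = |dv1| + |dv2| = 2266.6508 + 1414.7316 = 3681.3824 m/s = 3.6814 km/s

3.6814 km/s


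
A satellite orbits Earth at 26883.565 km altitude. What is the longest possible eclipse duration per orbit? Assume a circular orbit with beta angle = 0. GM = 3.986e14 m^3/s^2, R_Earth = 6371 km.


r = 33254.5650 km
T = 1005.8585 min
Eclipse fraction = arcsin(R_E/r)/pi = arcsin(6371.0000/33254.5650)/pi
= arcsin(0.1915827)/pi = 0.06136202
Eclipse duration = 0.06136202 * 1005.8585 = 61.7215 min

61.7215 minutes


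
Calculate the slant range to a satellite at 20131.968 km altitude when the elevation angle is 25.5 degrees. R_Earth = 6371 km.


h = 20131.968 km, el = 25.5 deg
d = -R_E*sin(el) + sqrt((R_E*sin(el))^2 + 2*R_E*h + h^2)
d = -6371.0000*sin(0.445059) + sqrt((6371.0000*0.4305111)^2 + 2*6371.0000*20131.968 + 20131.968^2)
d = 23128.8304 km

23128.8304 km


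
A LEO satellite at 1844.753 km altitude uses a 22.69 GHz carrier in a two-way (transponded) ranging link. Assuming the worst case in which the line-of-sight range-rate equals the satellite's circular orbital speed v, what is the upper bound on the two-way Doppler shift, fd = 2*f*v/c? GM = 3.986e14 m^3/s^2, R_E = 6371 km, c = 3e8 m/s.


r = 8.215753e+06 m
v = sqrt(mu/r) = 6965.3823 m/s (worst-case radial velocity)
f = 22.69 GHz = 2.269e+10 Hz
fd = 2*f*v/c = 2*2.269e+10*6965.3823/3.0e+08
fd = 1.0536302e+06 Hz

1.0536e+06 Hz


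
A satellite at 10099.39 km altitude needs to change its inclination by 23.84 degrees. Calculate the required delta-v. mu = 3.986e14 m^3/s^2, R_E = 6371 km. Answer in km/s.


r = 16470.3900 km = 1.647039e+07 m
V = sqrt(mu/r) = 4919.4518 m/s
di = 23.84 deg = 0.4160865 rad
dV = 2*V*sin(di/2) = 2*4919.4518*sin(0.2080432)
dV = 2032.1836 m/s = 2.0322 km/s

2.0322 km/s


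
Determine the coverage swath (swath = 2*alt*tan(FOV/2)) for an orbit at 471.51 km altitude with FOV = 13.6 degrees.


FOV = 13.6 deg = 0.2373648 rad
swath = 2 * alt * tan(FOV/2) = 2 * 471.51 * tan(0.1186824)
swath = 2 * 471.51 * 0.1192428
swath = 112.4483 km

112.4483 km


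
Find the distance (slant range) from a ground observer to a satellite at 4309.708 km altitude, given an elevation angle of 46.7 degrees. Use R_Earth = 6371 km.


h = 4309.708 km, el = 46.7 deg
d = -R_E*sin(el) + sqrt((R_E*sin(el))^2 + 2*R_E*h + h^2)
d = -6371.0000*sin(0.8150688) + sqrt((6371.0000*0.7277728)^2 + 2*6371.0000*4309.708 + 4309.708^2)
d = 5109.4521 km

5109.4521 km


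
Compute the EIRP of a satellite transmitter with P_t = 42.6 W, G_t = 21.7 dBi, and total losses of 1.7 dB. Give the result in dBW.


Pt = 42.6 W = 16.2941 dBW
EIRP = Pt_dBW + Gt - losses = 16.2941 + 21.7 - 1.7 = 36.2941 dBW

36.2941 dBW


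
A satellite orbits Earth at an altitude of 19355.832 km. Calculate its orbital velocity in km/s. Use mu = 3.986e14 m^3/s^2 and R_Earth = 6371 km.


r = R_E + alt = 6371.0 + 19355.832 = 25726.8320 km = 2.5726832e+07 m
v = sqrt(mu/r) = sqrt(3.986e14 / 2.5726832e+07) = 3936.1849 m/s = 3.9362 km/s

3.9362 km/s


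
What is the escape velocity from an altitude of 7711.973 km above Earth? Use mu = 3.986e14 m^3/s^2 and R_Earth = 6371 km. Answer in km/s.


r = 6371.0 + 7711.973 = 14082.9730 km = 1.4082973e+07 m
v_esc = sqrt(2*mu/r) = sqrt(2*3.986e14 / 1.4082973e+07)
v_esc = 7523.7866 m/s = 7.5238 km/s

7.5238 km/s


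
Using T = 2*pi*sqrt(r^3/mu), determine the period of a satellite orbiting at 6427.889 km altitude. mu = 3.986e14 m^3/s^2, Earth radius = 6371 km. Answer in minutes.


r = 12798.8890 km = 1.2798889e+07 m
T = 2*pi*sqrt(r^3/mu) = 2*pi*sqrt(2.096606e+21 / 3.986e14)
T = 14410.1874 s = 240.1698 min

240.1698 minutes


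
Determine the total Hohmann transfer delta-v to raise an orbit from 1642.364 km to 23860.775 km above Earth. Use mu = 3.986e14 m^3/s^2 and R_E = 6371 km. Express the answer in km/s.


r1 = 8013.3640 km = 8.013364e+06 m
r2 = 30231.7750 km = 3.0231775e+07 m
dv1 = sqrt(mu/r1)*(sqrt(2*r2/(r1+r2)) - 1) = 1815.0879 m/s
dv2 = sqrt(mu/r2)*(1 - sqrt(2*r1/(r1+r2))) = 1280.5295 m/s
total dv = |dv1| + |dv2| = 1815.0879 + 1280.5295 = 3095.6174 m/s = 3.0956 km/s

3.0956 km/s


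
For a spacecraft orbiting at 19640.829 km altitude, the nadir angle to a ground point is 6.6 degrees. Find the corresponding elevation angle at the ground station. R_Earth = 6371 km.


r = R_E + alt = 26011.8290 km
Law of sines in the satellite / Earth-center / ground-point triangle:
  sin(nadir)/R_E = sin(90 + el)/r  =>  cos(el) = (r/R_E)*sin(nadir)
cos(el) = (26011.8290 / 6371.0000) * sin(6.6 deg) = 0.469271
el = arccos(0.469271) = 62.0130 deg
(Earth-central angle = 90 - nadir - el = 21.3870 deg)

62.0130 degrees


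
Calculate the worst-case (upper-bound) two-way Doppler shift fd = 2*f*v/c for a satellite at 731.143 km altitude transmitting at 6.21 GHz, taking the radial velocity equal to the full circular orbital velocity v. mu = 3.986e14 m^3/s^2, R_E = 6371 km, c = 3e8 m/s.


r = 7.102143e+06 m
v = sqrt(mu/r) = 7491.5890 m/s (worst-case radial velocity)
f = 6.21 GHz = 6.21e+09 Hz
fd = 2*f*v/c = 2*6.21e+09*7491.5890/3.0e+08
fd = 310151.7829 Hz

310151.7829 Hz


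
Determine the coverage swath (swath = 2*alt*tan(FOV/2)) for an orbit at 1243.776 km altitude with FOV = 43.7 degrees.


FOV = 43.7 deg = 0.7627089 rad
swath = 2 * alt * tan(FOV/2) = 2 * 1243.776 * tan(0.3813544)
swath = 2 * 1243.776 * 0.4009841
swath = 997.4688 km

997.4688 km


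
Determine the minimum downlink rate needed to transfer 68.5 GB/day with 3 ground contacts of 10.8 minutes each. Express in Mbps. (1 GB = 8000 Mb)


total contact time = 3 * 10.8 * 60 = 1944.0000 s
data = 68.5 GB = 548000.0000 Mb
rate = 548000.0000 / 1944.0000 = 281.8930 Mbps

281.8930 Mbps


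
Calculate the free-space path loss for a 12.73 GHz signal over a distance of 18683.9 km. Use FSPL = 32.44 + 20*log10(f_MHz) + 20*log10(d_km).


f = 12.73 GHz = 12730.0000 MHz
d = 18683.9 km
FSPL = 32.44 + 20*log10(12730.0000) + 20*log10(18683.9)
FSPL = 32.44 + 82.0966 + 85.4294
FSPL = 199.9659 dB

199.9659 dB


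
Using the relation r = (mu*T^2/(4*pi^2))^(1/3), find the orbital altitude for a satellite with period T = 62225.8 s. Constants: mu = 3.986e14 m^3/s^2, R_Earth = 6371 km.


T = 62225.8 s
r = (mu*T^2/(4*pi^2))^(1/3) = (3.986e14 * 62225.8^2 / (4*pi^2))^(1/3)
r = 3.3939558e+07 m = 33939.5577 km
alt = r - R_E = 33939.5577 - 6371 = 27568.5577 km

27568.5577 km


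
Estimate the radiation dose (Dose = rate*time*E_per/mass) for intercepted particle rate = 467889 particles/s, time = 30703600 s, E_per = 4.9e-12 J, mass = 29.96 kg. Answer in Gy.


Total energy deposited = rate * time * E_per
  = 467889 * 30703600 * 4.9e-12 = 70.3928 J
Dose = E_total / mass = 70.3928 / 29.96
Dose = 2.3496 Gy

2.3496 Gy


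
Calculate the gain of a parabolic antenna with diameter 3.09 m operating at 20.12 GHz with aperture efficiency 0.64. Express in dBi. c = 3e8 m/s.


lambda = c/f = 3e8 / 2.012e+10 = 0.01491054 m
G = eta*(pi*D/lambda)^2 = 0.64*(pi*3.09/0.01491054)^2
G = 271275.2182 (linear)
G = 10*log10(271275.2182) = 54.3341 dBi

54.3341 dBi


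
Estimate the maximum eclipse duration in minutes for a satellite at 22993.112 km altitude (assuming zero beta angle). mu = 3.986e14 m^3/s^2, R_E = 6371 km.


r = 29364.1120 km
T = 834.6133 min
Eclipse fraction = arcsin(R_E/r)/pi = arcsin(6371.0000/29364.1120)/pi
= arcsin(0.2169655)/pi = 0.06961592
Eclipse duration = 0.06961592 * 834.6133 = 58.1024 min

58.1024 minutes


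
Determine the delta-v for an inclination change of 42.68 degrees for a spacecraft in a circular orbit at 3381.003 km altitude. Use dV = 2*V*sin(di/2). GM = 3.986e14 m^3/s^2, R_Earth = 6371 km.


r = 9752.0030 km = 9.752003e+06 m
V = sqrt(mu/r) = 6393.2507 m/s
di = 42.68 deg = 0.7449065 rad
dV = 2*V*sin(di/2) = 2*6393.2507*sin(0.3724533)
dV = 4653.0281 m/s = 4.6530 km/s

4.6530 km/s


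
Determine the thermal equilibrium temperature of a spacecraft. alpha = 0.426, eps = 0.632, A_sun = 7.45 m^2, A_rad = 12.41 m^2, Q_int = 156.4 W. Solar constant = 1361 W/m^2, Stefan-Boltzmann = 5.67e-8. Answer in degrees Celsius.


Numerator = alpha*S*A_sun + Q_int = 0.426*1361*7.45 + 156.4 = 4475.8057 W
Denominator = eps*sigma*A_rad = 0.632*5.67e-8*12.41 = 4.447049e-07 W/K^4
T^4 = 1.0064665e+10 K^4
T = 316.7377 K = 43.5877 C

43.5877 degrees Celsius


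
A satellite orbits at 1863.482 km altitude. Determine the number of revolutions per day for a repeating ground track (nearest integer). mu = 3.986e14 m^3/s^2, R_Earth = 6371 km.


r = 8.234482e+06 m
T = 2*pi*sqrt(r^3/mu) = 7436.4498 s = 123.9408 min
revs/day = 1440 / 123.9408 = 11.6184
Rounded: 12 revolutions per day

12 revolutions per day


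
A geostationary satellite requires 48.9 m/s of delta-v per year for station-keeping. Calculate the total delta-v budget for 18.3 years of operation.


dV = rate * years = 48.9 * 18.3
dV = 894.8700 m/s

894.8700 m/s


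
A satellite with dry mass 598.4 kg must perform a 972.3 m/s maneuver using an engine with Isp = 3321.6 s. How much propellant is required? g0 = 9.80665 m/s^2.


ve = Isp * g0 = 3321.6 * 9.80665 = 32573.768640 m/s
mass ratio = exp(dv/ve) = exp(972.3/32573.768640) = 1.03029912
m_prop = m_dry * (mr - 1) = 598.4 * (1.03029912 - 1)
m_prop = 18.1310 kg

18.1310 kg


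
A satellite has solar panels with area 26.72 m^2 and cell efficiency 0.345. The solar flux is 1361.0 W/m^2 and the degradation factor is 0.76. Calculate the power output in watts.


P = area * eta * S * degradation
P = 26.72 * 0.345 * 1361.0 * 0.76
P = 9535.1442 W

9535.1442 W


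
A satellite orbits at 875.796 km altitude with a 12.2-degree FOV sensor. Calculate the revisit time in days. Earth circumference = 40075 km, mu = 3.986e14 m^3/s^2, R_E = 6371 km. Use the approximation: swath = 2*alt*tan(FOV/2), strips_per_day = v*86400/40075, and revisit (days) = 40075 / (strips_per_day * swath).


swath = 2*875.796*tan(0.1064651) = 187.1912 km
v = sqrt(mu/r) = 7416.4424 m/s = 7.4164 km/s
strips/day = v*86400/40075 = 7.4164*86400/40075 = 15.9895
coverage/day = strips * swath = 15.9895 * 187.1912 = 2993.1000 km
revisit = 40075 / 2993.1000 = 13.3891 days

13.3891 days


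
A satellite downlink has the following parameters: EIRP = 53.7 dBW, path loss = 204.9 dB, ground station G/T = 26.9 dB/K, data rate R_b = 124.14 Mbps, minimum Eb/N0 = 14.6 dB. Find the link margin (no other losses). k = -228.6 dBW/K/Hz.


C/N0 = EIRP - FSPL + G/T - k = 53.7 - 204.9 + 26.9 - (-228.6)
C/N0 = 104.3000 dB-Hz
R_b = 124.14 Mbps = 1.2414e+08 bps -> 10*log10(R_b) = 80.9391 dB-Hz
Eb/N0 = C/N0 - 10*log10(R_b) = 104.3000 - 80.9391 = 23.3609 dB
Margin = Eb/N0 - Eb/N0_req = 23.3609 - 14.6 = 8.7609 dB (link closes)

8.7609 dB


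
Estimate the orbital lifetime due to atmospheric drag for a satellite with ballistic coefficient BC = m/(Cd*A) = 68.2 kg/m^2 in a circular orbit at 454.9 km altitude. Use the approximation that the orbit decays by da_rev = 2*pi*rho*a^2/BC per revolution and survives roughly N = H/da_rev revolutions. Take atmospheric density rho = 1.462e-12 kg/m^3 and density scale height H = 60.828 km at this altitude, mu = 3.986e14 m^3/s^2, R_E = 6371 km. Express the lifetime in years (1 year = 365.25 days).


a = R_E + alt = 6825.9000 km = 6.8259e+06 m
da_rev = 2*pi*rho*a^2/BC = 2*pi*1.462e-12*(6.8259e+06)^2/68.2 = 6.275708 m per revolution
N = H/da_rev = 60828.0000 m / 6.275708 m = 9692.6120 revolutions
P = 2*pi*sqrt(a^3/mu) = 5612.4321 s
lifetime = N*P = 9692.6120 * 5612.4321 = 5.4399127e+07 s = 629.6195 days
years = 629.6195 / 365.25 = 1.7238 years

1.7238 years


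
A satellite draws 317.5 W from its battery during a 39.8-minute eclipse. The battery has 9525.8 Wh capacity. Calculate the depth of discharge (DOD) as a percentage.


E_used = P * t / 60 = 317.5 * 39.8 / 60 = 210.6083 Wh
DOD = E_used / E_total * 100 = 210.6083 / 9525.8 * 100
DOD = 2.2109 %

2.2109 %


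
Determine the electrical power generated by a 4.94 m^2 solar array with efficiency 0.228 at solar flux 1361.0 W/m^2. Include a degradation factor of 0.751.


P = area * eta * S * degradation
P = 4.94 * 0.228 * 1361.0 * 0.751
P = 1151.2241 W

1151.2241 W


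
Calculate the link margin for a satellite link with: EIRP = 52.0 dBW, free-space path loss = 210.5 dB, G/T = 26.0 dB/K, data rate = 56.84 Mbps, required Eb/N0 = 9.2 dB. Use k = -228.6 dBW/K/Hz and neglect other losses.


C/N0 = EIRP - FSPL + G/T - k = 52.0 - 210.5 + 26.0 - (-228.6)
C/N0 = 96.1000 dB-Hz
R_b = 56.84 Mbps = 5.684e+07 bps -> 10*log10(R_b) = 77.5465 dB-Hz
Eb/N0 = C/N0 - 10*log10(R_b) = 96.1000 - 77.5465 = 18.5535 dB
Margin = Eb/N0 - Eb/N0_req = 18.5535 - 9.2 = 9.3535 dB (link closes)

9.3535 dB


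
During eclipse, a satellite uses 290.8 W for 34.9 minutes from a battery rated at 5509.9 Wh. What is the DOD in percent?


E_used = P * t / 60 = 290.8 * 34.9 / 60 = 169.1487 Wh
DOD = E_used / E_total * 100 = 169.1487 / 5509.9 * 100
DOD = 3.0699 %

3.0699 %


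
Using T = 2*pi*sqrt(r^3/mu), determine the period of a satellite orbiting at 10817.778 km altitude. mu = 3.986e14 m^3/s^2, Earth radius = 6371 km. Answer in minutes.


r = 17188.7780 km = 1.7188778e+07 m
T = 2*pi*sqrt(r^3/mu) = 2*pi*sqrt(5.0784947e+21 / 3.986e14)
T = 22427.3895 s = 373.7898 min

373.7898 minutes


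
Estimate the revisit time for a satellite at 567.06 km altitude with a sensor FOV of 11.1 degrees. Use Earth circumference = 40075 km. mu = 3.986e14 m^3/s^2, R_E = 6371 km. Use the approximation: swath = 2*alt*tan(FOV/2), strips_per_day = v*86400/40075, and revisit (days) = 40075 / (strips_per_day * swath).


swath = 2*567.06*tan(0.09686577) = 110.2023 km
v = sqrt(mu/r) = 7579.6582 m/s = 7.5797 km/s
strips/day = v*86400/40075 = 7.5797*86400/40075 = 16.3414
coverage/day = strips * swath = 16.3414 * 110.2023 = 1800.8623 km
revisit = 40075 / 1800.8623 = 22.2532 days

22.2532 days


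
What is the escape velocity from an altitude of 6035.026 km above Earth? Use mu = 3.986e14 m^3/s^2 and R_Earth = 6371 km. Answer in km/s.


r = 6371.0 + 6035.026 = 12406.0260 km = 1.2406026e+07 m
v_esc = sqrt(2*mu/r) = sqrt(2*3.986e14 / 1.2406026e+07)
v_esc = 8016.1771 m/s = 8.0162 km/s

8.0162 km/s
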